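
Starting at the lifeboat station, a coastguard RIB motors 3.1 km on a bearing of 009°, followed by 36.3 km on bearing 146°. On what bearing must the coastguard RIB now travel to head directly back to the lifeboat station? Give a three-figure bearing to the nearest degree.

322°

Leg 1 (009°, 3.1 km): east 3.1 sin 9° = 0.48, north 3.1 cos 9° = 3.06
Leg 2 (146°, 36.3 km): east 36.3 sin 146° = 20.30, north 36.3 cos 146° = -30.09
Net displacement: 20.78 east, -27.03 north. Direction back to start is (-20.78, 27.03): bearing = atan2(-20.78, 27.03) mod 360° = 322.45° ≈ 322°.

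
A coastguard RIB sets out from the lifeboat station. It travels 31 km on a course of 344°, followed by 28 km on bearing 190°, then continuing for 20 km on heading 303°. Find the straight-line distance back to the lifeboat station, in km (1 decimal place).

Leg 1 (344°, 31 km): east 31 sin 344° = -8.54, north 31 cos 344° = 29.80
Leg 2 (190°, 28 km): east 28 sin 190° = -4.86, north 28 cos 190° = -27.57
Leg 3 (303°, 20 km): east 20 sin 303° = -16.77, north 20 cos 303° = 10.89
Net: -30.18 east, 13.12 north. Distance = √((-30.18)² + (13.12)²) = 32.908 km.

32.9 km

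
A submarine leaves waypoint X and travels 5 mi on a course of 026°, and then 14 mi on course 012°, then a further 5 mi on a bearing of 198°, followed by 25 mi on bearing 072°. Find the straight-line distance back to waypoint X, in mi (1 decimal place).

Leg 1 (026°, 5 mi): east 5 sin 26° = 2.19, north 5 cos 26° = 4.49
Leg 2 (012°, 14 mi): east 14 sin 12° = 2.91, north 14 cos 12° = 13.69
Leg 3 (198°, 5 mi): east 5 sin 198° = -1.55, north 5 cos 198° = -4.76
Leg 4 (072°, 25 mi): east 25 sin 72° = 23.78, north 25 cos 72° = 7.73
Net: 27.33 east, 21.16 north. Distance = √((27.33)² + (21.16)²) = 34.566 mi.

34.6 mi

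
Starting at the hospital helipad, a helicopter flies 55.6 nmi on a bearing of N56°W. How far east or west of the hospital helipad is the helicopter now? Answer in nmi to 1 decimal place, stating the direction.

46.1 nmi west

Leg 1 (N56°W, 55.6 nmi): east 55.6 sin 304° = -46.09, north 55.6 cos 304° = 31.09
Net east component: -46.09 nmi.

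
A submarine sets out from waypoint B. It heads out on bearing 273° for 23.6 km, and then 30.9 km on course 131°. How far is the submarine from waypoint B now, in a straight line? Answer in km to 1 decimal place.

Leg 1 (273°, 23.6 km): east 23.6 sin 273° = -23.57, north 23.6 cos 273° = 1.24
Leg 2 (131°, 30.9 km): east 30.9 sin 131° = 23.32, north 30.9 cos 131° = -20.27
Net: -0.25 east, -19.04 north. Distance = √((-0.25)² + (-19.04)²) = 19.039 km.

19.0 km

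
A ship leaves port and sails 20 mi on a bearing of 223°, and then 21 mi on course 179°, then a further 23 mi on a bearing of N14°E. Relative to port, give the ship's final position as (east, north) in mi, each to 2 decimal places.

Leg 1 (223°, 20 mi): east 20 sin 223° = -13.64, north 20 cos 223° = -14.63
Leg 2 (179°, 21 mi): east 21 sin 179° = 0.37, north 21 cos 179° = -21.00
Leg 3 (N14°E, 23 mi): east 23 sin 14° = 5.56, north 23 cos 14° = 22.32
Summing: -7.71 mi east, -13.31 mi north → (-7.71, -13.31).

(-7.71, -13.31)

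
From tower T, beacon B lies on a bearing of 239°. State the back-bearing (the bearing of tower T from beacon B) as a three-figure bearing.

059°

Back-bearing = 239° − 180° = 059°.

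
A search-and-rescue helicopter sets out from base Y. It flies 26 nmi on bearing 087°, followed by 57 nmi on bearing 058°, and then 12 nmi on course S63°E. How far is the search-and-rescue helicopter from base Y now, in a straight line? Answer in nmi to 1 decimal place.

88.9 nmi

Leg 1 (087°, 26 nmi): east 26 sin 87° = 25.96, north 26 cos 87° = 1.36
Leg 2 (058°, 57 nmi): east 57 sin 58° = 48.34, north 57 cos 58° = 30.21
Leg 3 (S63°E, 12 nmi): east 12 sin 117° = 10.69, north 12 cos 117° = -5.45
Net: 85.00 east, 26.12 north. Distance = √((85.00)² + (26.12)²) = 88.918 nmi.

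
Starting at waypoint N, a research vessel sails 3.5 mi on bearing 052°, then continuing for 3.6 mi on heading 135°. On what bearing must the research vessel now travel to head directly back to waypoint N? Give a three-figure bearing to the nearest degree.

274°

Leg 1 (052°, 3.5 mi): east 3.5 sin 52° = 2.76, north 3.5 cos 52° = 2.15
Leg 2 (135°, 3.6 mi): east 3.6 sin 135° = 2.55, north 3.6 cos 135° = -2.55
Net displacement: 5.30 east, -0.39 north. Direction back to start is (-5.30, 0.39): bearing = atan2(-5.30, 0.39) mod 360° = 274.21° ≈ 274°.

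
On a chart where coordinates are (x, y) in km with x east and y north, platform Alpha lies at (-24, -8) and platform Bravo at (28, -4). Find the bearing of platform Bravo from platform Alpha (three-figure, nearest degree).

086°

Δeast = 28 − -24 = 52.00; Δnorth = -4 − -8 = 4.00.
Bearing = atan2(Δeast, Δnorth) mod 360° = 85.60° ≈ 086°.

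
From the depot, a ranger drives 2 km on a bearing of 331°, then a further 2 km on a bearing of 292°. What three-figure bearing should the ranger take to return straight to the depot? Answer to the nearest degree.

Leg 1 (331°, 2 km): east 2 sin 331° = -0.97, north 2 cos 331° = 1.75
Leg 2 (292°, 2 km): east 2 sin 292° = -1.85, north 2 cos 292° = 0.75
Net displacement: -2.82 east, 2.50 north. Direction back to start is (2.82, -2.50): bearing = atan2(2.82, -2.50) mod 360° = 131.50° ≈ 132°.

132°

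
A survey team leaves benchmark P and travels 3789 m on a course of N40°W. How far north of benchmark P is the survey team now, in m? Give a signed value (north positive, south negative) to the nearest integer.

Leg 1 (N40°W, 3789 m): east 3789 sin 320° = -2435.52, north 3789 cos 320° = 2902.54
Net north component: 2902.54 m.

2903 m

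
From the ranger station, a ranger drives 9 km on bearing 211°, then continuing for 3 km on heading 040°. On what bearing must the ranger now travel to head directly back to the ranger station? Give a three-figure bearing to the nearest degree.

Leg 1 (211°, 9 km): east 9 sin 211° = -4.64, north 9 cos 211° = -7.71
Leg 2 (040°, 3 km): east 3 sin 40° = 1.93, north 3 cos 40° = 2.30
Net displacement: -2.71 east, -5.42 north. Direction back to start is (2.71, 5.42): bearing = atan2(2.71, 5.42) mod 360° = 26.55° ≈ 027°.

027°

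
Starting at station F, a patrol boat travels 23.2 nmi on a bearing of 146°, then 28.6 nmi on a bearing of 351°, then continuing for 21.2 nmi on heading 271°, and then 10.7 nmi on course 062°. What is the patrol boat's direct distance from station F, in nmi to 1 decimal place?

14.8 nmi

Leg 1 (146°, 23.2 nmi): east 23.2 sin 146° = 12.97, north 23.2 cos 146° = -19.23
Leg 2 (351°, 28.6 nmi): east 28.6 sin 351° = -4.47, north 28.6 cos 351° = 28.25
Leg 3 (271°, 21.2 nmi): east 21.2 sin 271° = -21.20, north 21.2 cos 271° = 0.37
Leg 4 (062°, 10.7 nmi): east 10.7 sin 62° = 9.45, north 10.7 cos 62° = 5.02
Net: -3.25 east, 14.41 north. Distance = √((-3.25)² + (14.41)²) = 14.770 nmi.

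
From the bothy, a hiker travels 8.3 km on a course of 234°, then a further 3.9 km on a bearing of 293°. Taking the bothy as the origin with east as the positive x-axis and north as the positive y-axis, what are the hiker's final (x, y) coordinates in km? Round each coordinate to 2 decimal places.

(-10.30, -3.35)

Leg 1 (234°, 8.3 km): east 8.3 sin 234° = -6.71, north 8.3 cos 234° = -4.88
Leg 2 (293°, 3.9 km): east 3.9 sin 293° = -3.59, north 3.9 cos 293° = 1.52
Summing: -10.30 km east, -3.35 km north → (-10.30, -3.35).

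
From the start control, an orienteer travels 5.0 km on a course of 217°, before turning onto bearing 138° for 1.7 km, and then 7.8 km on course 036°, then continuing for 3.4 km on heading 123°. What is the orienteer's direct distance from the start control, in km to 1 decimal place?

Leg 1 (217°, 5.0 km): east 5.0 sin 217° = -3.01, north 5.0 cos 217° = -3.99
Leg 2 (138°, 1.7 km): east 1.7 sin 138° = 1.14, north 1.7 cos 138° = -1.26
Leg 3 (036°, 7.8 km): east 7.8 sin 36° = 4.58, north 7.8 cos 36° = 6.31
Leg 4 (123°, 3.4 km): east 3.4 sin 123° = 2.85, north 3.4 cos 123° = -1.85
Net: 5.56 east, -0.80 north. Distance = √((5.56)² + (-0.80)²) = 5.622 km.

5.6 km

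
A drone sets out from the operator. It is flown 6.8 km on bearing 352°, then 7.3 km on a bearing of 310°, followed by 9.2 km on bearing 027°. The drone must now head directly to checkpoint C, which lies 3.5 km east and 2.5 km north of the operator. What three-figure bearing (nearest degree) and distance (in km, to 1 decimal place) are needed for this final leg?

Leg 1 (352°, 6.8 km): east 6.8 sin 352° = -0.95, north 6.8 cos 352° = 6.73
Leg 2 (310°, 7.3 km): east 7.3 sin 310° = -5.59, north 7.3 cos 310° = 4.69
Leg 3 (027°, 9.2 km): east 9.2 sin 27° = 4.18, north 9.2 cos 27° = 8.20
Current position: (-2.36, 19.62). Target: (3.5, 2.5). Remaining: Δeast = 5.86, Δnorth = -17.12.
Bearing = atan2(5.86, -17.12) mod 360° = 161.10°; distance = √((5.86)² + (-17.12)²) = 18.099 km.

161°, 18.1 km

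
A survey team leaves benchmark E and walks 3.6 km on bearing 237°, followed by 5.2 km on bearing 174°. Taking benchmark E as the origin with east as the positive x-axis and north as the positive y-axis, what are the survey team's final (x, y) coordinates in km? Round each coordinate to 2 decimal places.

Leg 1 (237°, 3.6 km): east 3.6 sin 237° = -3.02, north 3.6 cos 237° = -1.96
Leg 2 (174°, 5.2 km): east 5.2 sin 174° = 0.54, north 5.2 cos 174° = -5.17
Summing: -2.48 km east, -7.13 km north → (-2.48, -7.13).

(-2.48, -7.13)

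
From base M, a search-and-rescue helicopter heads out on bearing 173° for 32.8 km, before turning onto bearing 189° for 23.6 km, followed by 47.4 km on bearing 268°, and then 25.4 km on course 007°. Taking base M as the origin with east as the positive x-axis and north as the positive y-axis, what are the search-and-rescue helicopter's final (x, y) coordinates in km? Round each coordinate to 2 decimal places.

Leg 1 (173°, 32.8 km): east 32.8 sin 173° = 4.00, north 32.8 cos 173° = -32.56
Leg 2 (189°, 23.6 km): east 23.6 sin 189° = -3.69, north 23.6 cos 189° = -23.31
Leg 3 (268°, 47.4 km): east 47.4 sin 268° = -47.37, north 47.4 cos 268° = -1.65
Leg 4 (007°, 25.4 km): east 25.4 sin 7° = 3.10, north 25.4 cos 7° = 25.21
Summing: -43.97 km east, -32.31 km north → (-43.97, -32.31).

(-43.97, -32.31)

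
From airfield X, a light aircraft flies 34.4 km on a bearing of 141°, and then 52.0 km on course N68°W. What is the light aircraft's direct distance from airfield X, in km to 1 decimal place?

27.5 km

Leg 1 (141°, 34.4 km): east 34.4 sin 141° = 21.65, north 34.4 cos 141° = -26.73
Leg 2 (N68°W, 52.0 km): east 52.0 sin 292° = -48.21, north 52.0 cos 292° = 19.48
Net: -26.56 east, -7.25 north. Distance = √((-26.56)² + (-7.25)²) = 27.538 km.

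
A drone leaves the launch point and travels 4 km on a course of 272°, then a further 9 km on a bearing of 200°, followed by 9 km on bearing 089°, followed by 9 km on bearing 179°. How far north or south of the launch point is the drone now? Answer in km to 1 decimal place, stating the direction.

Leg 1 (272°, 4 km): east 4 sin 272° = -4.00, north 4 cos 272° = 0.14
Leg 2 (200°, 9 km): east 9 sin 200° = -3.08, north 9 cos 200° = -8.46
Leg 3 (089°, 9 km): east 9 sin 89° = 9.00, north 9 cos 89° = 0.16
Leg 4 (179°, 9 km): east 9 sin 179° = 0.16, north 9 cos 179° = -9.00
Net north component: -17.16 km.

17.2 km south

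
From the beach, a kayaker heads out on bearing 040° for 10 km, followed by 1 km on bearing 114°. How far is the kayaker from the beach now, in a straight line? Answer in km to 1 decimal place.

10.3 km

Leg 1 (040°, 10 km): east 10 sin 40° = 6.43, north 10 cos 40° = 7.66
Leg 2 (114°, 1 km): east 1 sin 114° = 0.91, north 1 cos 114° = -0.41
Net: 7.34 east, 7.25 north. Distance = √((7.34)² + (7.25)²) = 10.321 km.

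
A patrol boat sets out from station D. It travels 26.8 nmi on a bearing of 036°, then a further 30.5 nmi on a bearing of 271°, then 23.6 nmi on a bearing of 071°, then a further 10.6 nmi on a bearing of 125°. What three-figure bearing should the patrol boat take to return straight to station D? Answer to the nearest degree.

214°

Leg 1 (036°, 26.8 nmi): east 26.8 sin 36° = 15.75, north 26.8 cos 36° = 21.68
Leg 2 (271°, 30.5 nmi): east 30.5 sin 271° = -30.50, north 30.5 cos 271° = 0.53
Leg 3 (071°, 23.6 nmi): east 23.6 sin 71° = 22.31, north 23.6 cos 71° = 7.68
Leg 4 (125°, 10.6 nmi): east 10.6 sin 125° = 8.68, north 10.6 cos 125° = -6.08
Net displacement: 16.25 east, 23.82 north. Direction back to start is (-16.25, -23.82): bearing = atan2(-16.25, -23.82) mod 360° = 214.31° ≈ 214°.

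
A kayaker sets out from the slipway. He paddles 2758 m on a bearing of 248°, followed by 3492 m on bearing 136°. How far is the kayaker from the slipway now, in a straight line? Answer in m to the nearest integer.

Leg 1 (248°, 2758 m): east 2758 sin 248° = -2557.17, north 2758 cos 248° = -1033.16
Leg 2 (136°, 3492 m): east 3492 sin 136° = 2425.75, north 3492 cos 136° = -2511.93
Net: -131.43 east, -3545.10 north. Distance = √((-131.43)² + (-3545.10)²) = 3547.535 m.

3548 m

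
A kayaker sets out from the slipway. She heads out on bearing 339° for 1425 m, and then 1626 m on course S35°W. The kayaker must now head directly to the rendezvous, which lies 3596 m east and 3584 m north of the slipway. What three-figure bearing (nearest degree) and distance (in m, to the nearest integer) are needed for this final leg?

Leg 1 (339°, 1425 m): east 1425 sin 339° = -510.67, north 1425 cos 339° = 1330.35
Leg 2 (S35°W, 1626 m): east 1626 sin 215° = -932.64, north 1626 cos 215° = -1331.94
Current position: (-1443.31, -1.59). Target: (3596, 3584). Remaining: Δeast = 5039.31, Δnorth = 3585.59.
Bearing = atan2(5039.31, 3585.59) mod 360° = 54.57°; distance = √((5039.31)² + (3585.59)²) = 6184.747 m.

055°, 6185 m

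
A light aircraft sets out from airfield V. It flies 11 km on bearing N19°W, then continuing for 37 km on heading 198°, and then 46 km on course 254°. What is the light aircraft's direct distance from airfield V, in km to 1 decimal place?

70.1 km

Leg 1 (N19°W, 11 km): east 11 sin 341° = -3.58, north 11 cos 341° = 10.40
Leg 2 (198°, 37 km): east 37 sin 198° = -11.43, north 37 cos 198° = -35.19
Leg 3 (254°, 46 km): east 46 sin 254° = -44.22, north 46 cos 254° = -12.68
Net: -59.23 east, -37.47 north. Distance = √((-59.23)² + (-37.47)²) = 70.088 km.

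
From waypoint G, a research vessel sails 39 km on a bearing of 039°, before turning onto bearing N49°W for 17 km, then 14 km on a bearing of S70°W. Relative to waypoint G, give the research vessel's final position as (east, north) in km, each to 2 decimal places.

Leg 1 (039°, 39 km): east 39 sin 39° = 24.54, north 39 cos 39° = 30.31
Leg 2 (N49°W, 17 km): east 17 sin 311° = -12.83, north 17 cos 311° = 11.15
Leg 3 (S70°W, 14 km): east 14 sin 250° = -13.16, north 14 cos 250° = -4.79
Summing: -1.44 km east, 36.67 km north → (-1.44, 36.67).

(-1.44, 36.67)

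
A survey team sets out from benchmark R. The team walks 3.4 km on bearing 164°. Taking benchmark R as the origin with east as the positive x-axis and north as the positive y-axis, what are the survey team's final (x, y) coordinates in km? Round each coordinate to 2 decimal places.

(0.94, -3.27)

Leg 1 (164°, 3.4 km): east 3.4 sin 164° = 0.94, north 3.4 cos 164° = -3.27
Summing: 0.94 km east, -3.27 km north → (0.94, -3.27).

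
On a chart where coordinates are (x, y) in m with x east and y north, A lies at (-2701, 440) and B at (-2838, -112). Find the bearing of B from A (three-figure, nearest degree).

194°

Δeast = -2838 − -2701 = -137.00; Δnorth = -112 − 440 = -552.00.
Bearing = atan2(Δeast, Δnorth) mod 360° = 193.94° ≈ 194°.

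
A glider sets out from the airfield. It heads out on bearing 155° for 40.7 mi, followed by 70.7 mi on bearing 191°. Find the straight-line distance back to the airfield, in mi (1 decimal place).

106.4 mi

Leg 1 (155°, 40.7 mi): east 40.7 sin 155° = 17.20, north 40.7 cos 155° = -36.89
Leg 2 (191°, 70.7 mi): east 70.7 sin 191° = -13.49, north 70.7 cos 191° = -69.40
Net: 3.71 east, -106.29 north. Distance = √((3.71)² + (-106.29)²) = 106.353 mi.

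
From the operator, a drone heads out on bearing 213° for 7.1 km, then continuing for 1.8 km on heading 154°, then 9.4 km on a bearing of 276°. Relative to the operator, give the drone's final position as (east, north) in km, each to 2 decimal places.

Leg 1 (213°, 7.1 km): east 7.1 sin 213° = -3.87, north 7.1 cos 213° = -5.95
Leg 2 (154°, 1.8 km): east 1.8 sin 154° = 0.79, north 1.8 cos 154° = -1.62
Leg 3 (276°, 9.4 km): east 9.4 sin 276° = -9.35, north 9.4 cos 276° = 0.98
Summing: -12.43 km east, -6.59 km north → (-12.43, -6.59).

(-12.43, -6.59)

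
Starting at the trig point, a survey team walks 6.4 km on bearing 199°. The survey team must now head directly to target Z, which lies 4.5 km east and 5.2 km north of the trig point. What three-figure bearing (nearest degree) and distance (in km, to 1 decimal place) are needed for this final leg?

030°, 13.0 km

Leg 1 (199°, 6.4 km): east 6.4 sin 199° = -2.08, north 6.4 cos 199° = -6.05
Current position: (-2.08, -6.05). Target: (4.5, 5.2). Remaining: Δeast = 6.58, Δnorth = 11.25.
Bearing = atan2(6.58, 11.25) mod 360° = 30.33°; distance = √((6.58)² + (11.25)²) = 13.036 km.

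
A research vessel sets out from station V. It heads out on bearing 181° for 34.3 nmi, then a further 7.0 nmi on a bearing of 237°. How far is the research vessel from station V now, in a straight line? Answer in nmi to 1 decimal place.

38.7 nmi

Leg 1 (181°, 34.3 nmi): east 34.3 sin 181° = -0.60, north 34.3 cos 181° = -34.29
Leg 2 (237°, 7.0 nmi): east 7.0 sin 237° = -5.87, north 7.0 cos 237° = -3.81
Net: -6.47 east, -38.11 north. Distance = √((-6.47)² + (-38.11)²) = 38.652 nmi.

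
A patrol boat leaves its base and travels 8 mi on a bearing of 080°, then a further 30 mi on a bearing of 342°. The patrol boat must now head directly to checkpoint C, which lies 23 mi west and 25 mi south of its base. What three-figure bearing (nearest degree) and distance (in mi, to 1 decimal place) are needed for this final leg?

201°, 59.0 mi

Leg 1 (080°, 8 mi): east 8 sin 80° = 7.88, north 8 cos 80° = 1.39
Leg 2 (342°, 30 mi): east 30 sin 342° = -9.27, north 30 cos 342° = 28.53
Current position: (-1.39, 29.92). Target: (-23, -25). Remaining: Δeast = -21.61, Δnorth = -54.92.
Bearing = atan2(-21.61, -54.92) mod 360° = 201.48°; distance = √((-21.61)² + (-54.92)²) = 59.019 mi.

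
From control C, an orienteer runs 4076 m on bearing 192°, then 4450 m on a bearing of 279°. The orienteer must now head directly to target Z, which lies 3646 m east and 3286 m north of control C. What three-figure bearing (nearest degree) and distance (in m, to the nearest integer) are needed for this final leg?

054°, 11057 m

Leg 1 (192°, 4076 m): east 4076 sin 192° = -847.45, north 4076 cos 192° = -3986.93
Leg 2 (279°, 4450 m): east 4450 sin 279° = -4395.21, north 4450 cos 279° = 696.13
Current position: (-5242.66, -3290.80). Target: (3646, 3286). Remaining: Δeast = 8888.66, Δnorth = 6576.80.
Bearing = atan2(8888.66, 6576.80) mod 360° = 53.50°; distance = √((8888.66)² + (6576.80)²) = 11057.240 m.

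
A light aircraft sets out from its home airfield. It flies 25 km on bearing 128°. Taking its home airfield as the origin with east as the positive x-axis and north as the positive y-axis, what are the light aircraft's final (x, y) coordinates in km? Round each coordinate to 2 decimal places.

Leg 1 (128°, 25 km): east 25 sin 128° = 19.70, north 25 cos 128° = -15.39
Summing: 19.70 km east, -15.39 km north → (19.70, -15.39).

(19.70, -15.39)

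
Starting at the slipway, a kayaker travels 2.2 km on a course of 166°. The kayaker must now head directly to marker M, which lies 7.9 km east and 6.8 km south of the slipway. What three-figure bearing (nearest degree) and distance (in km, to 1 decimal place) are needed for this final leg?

122°, 8.7 km

Leg 1 (166°, 2.2 km): east 2.2 sin 166° = 0.53, north 2.2 cos 166° = -2.13
Current position: (0.53, -2.13). Target: (7.9, -6.8). Remaining: Δeast = 7.37, Δnorth = -4.67.
Bearing = atan2(7.37, -4.67) mod 360° = 122.34°; distance = √((7.37)² + (-4.67)²) = 8.721 km.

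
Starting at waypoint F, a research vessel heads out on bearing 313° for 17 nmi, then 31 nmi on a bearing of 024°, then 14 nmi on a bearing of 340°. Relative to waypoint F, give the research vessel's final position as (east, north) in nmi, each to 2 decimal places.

Leg 1 (313°, 17 nmi): east 17 sin 313° = -12.43, north 17 cos 313° = 11.59
Leg 2 (024°, 31 nmi): east 31 sin 24° = 12.61, north 31 cos 24° = 28.32
Leg 3 (340°, 14 nmi): east 14 sin 340° = -4.79, north 14 cos 340° = 13.16
Summing: -4.61 nmi east, 53.07 nmi north → (-4.61, 53.07).

(-4.61, 53.07)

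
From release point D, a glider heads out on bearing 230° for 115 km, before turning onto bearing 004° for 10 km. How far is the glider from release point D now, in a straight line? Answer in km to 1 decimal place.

Leg 1 (230°, 115 km): east 115 sin 230° = -88.10, north 115 cos 230° = -73.92
Leg 2 (004°, 10 km): east 10 sin 4° = 0.70, north 10 cos 4° = 9.98
Net: -87.40 east, -63.94 north. Distance = √((-87.40)² + (-63.94)²) = 108.293 km.

108.3 km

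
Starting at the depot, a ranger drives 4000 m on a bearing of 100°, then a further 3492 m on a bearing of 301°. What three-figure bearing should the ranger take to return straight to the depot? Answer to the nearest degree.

Leg 1 (100°, 4000 m): east 4000 sin 100° = 3939.23, north 4000 cos 100° = -694.59
Leg 2 (301°, 3492 m): east 3492 sin 301° = -2993.23, north 3492 cos 301° = 1798.51
Net displacement: 946.00 east, 1103.92 north. Direction back to start is (-946.00, -1103.92): bearing = atan2(-946.00, -1103.92) mod 360° = 220.59° ≈ 221°.

221°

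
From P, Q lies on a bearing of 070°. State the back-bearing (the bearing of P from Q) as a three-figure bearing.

Back-bearing = 070° + 180° = 250°.

250°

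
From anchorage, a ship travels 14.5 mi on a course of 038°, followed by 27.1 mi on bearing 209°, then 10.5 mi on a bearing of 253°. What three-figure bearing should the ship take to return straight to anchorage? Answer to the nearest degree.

Leg 1 (038°, 14.5 mi): east 14.5 sin 38° = 8.93, north 14.5 cos 38° = 11.43
Leg 2 (209°, 27.1 mi): east 27.1 sin 209° = -13.14, north 27.1 cos 209° = -23.70
Leg 3 (253°, 10.5 mi): east 10.5 sin 253° = -10.04, north 10.5 cos 253° = -3.07
Net displacement: -14.25 east, -15.35 north. Direction back to start is (14.25, 15.35): bearing = atan2(14.25, 15.35) mod 360° = 42.88° ≈ 043°.

043°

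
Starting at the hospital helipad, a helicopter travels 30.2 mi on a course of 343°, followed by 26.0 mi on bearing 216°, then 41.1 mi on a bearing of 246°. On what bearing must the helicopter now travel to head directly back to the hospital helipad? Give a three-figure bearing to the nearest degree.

082°

Leg 1 (343°, 30.2 mi): east 30.2 sin 343° = -8.83, north 30.2 cos 343° = 28.88
Leg 2 (216°, 26.0 mi): east 26.0 sin 216° = -15.28, north 26.0 cos 216° = -21.03
Leg 3 (246°, 41.1 mi): east 41.1 sin 246° = -37.55, north 41.1 cos 246° = -16.72
Net displacement: -61.66 east, -8.87 north. Direction back to start is (61.66, 8.87): bearing = atan2(61.66, 8.87) mod 360° = 81.81° ≈ 082°.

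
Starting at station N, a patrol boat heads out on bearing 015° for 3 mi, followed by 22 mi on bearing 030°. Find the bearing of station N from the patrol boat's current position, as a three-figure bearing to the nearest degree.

208°

Leg 1 (015°, 3 mi): east 3 sin 15° = 0.78, north 3 cos 15° = 2.90
Leg 2 (030°, 22 mi): east 22 sin 30° = 11.00, north 22 cos 30° = 19.05
Net displacement: 11.78 east, 21.95 north. Direction back to start is (-11.78, -21.95): bearing = atan2(-11.78, -21.95) mod 360° = 208.21° ≈ 208°.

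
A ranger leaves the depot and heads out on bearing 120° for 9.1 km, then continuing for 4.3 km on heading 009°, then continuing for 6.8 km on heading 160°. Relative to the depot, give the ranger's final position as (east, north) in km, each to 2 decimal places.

(10.88, -6.69)

Leg 1 (120°, 9.1 km): east 9.1 sin 120° = 7.88, north 9.1 cos 120° = -4.55
Leg 2 (009°, 4.3 km): east 4.3 sin 9° = 0.67, north 4.3 cos 9° = 4.25
Leg 3 (160°, 6.8 km): east 6.8 sin 160° = 2.33, north 6.8 cos 160° = -6.39
Summing: 10.88 km east, -6.69 km north → (10.88, -6.69).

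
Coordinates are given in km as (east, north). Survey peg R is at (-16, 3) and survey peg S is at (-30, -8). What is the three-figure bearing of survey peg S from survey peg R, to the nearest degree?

Δeast = -30 − -16 = -14.00; Δnorth = -8 − 3 = -11.00.
Bearing = atan2(Δeast, Δnorth) mod 360° = 231.84° ≈ 232°.

232°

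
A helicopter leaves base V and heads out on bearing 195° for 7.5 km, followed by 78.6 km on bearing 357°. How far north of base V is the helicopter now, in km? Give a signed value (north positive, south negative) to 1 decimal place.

71.2 km

Leg 1 (195°, 7.5 km): east 7.5 sin 195° = -1.94, north 7.5 cos 195° = -7.24
Leg 2 (357°, 78.6 km): east 78.6 sin 357° = -4.11, north 78.6 cos 357° = 78.49
Net north component: 71.25 km.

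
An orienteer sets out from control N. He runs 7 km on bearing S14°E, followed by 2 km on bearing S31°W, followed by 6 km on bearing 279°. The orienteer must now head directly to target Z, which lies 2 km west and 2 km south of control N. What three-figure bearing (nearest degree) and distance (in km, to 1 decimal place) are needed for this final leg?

Leg 1 (S14°E, 7 km): east 7 sin 166° = 1.69, north 7 cos 166° = -6.79
Leg 2 (S31°W, 2 km): east 2 sin 211° = -1.03, north 2 cos 211° = -1.71
Leg 3 (279°, 6 km): east 6 sin 279° = -5.93, north 6 cos 279° = 0.94
Current position: (-5.26, -7.57). Target: (-2, -2). Remaining: Δeast = 3.26, Δnorth = 5.57.
Bearing = atan2(3.26, 5.57) mod 360° = 30.37°; distance = √((3.26)² + (5.57)²) = 6.453 km.

030°, 6.5 km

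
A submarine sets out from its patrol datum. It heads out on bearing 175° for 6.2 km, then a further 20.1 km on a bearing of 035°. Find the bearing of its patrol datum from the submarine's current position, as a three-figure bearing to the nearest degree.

Leg 1 (175°, 6.2 km): east 6.2 sin 175° = 0.54, north 6.2 cos 175° = -6.18
Leg 2 (035°, 20.1 km): east 20.1 sin 35° = 11.53, north 20.1 cos 35° = 16.46
Net displacement: 12.07 east, 10.29 north. Direction back to start is (-12.07, -10.29): bearing = atan2(-12.07, -10.29) mod 360° = 229.55° ≈ 230°.

230°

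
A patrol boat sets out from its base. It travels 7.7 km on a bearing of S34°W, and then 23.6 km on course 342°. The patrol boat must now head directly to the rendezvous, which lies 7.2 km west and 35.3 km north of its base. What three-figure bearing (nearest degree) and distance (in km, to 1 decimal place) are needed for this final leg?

Leg 1 (S34°W, 7.7 km): east 7.7 sin 214° = -4.31, north 7.7 cos 214° = -6.38
Leg 2 (342°, 23.6 km): east 23.6 sin 342° = -7.29, north 23.6 cos 342° = 22.44
Current position: (-11.60, 16.06). Target: (-7.2, 35.3). Remaining: Δeast = 4.40, Δnorth = 19.24.
Bearing = atan2(4.40, 19.24) mod 360° = 12.88°; distance = √((4.40)² + (19.24)²) = 19.735 km.

013°, 19.7 km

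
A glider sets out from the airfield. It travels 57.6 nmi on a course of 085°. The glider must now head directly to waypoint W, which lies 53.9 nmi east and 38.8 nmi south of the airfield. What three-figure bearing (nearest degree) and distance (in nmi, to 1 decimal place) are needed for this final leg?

185°, 44.0 nmi

Leg 1 (085°, 57.6 nmi): east 57.6 sin 85° = 57.38, north 57.6 cos 85° = 5.02
Current position: (57.38, 5.02). Target: (53.9, -38.8). Remaining: Δeast = -3.48, Δnorth = -43.82.
Bearing = atan2(-3.48, -43.82) mod 360° = 184.54°; distance = √((-3.48)² + (-43.82)²) = 43.958 nmi.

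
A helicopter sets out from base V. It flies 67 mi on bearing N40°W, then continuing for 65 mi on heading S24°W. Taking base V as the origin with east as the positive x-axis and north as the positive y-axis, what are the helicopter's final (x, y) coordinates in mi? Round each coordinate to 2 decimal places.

(-69.50, -8.06)

Leg 1 (N40°W, 67 mi): east 67 sin 320° = -43.07, north 67 cos 320° = 51.32
Leg 2 (S24°W, 65 mi): east 65 sin 204° = -26.44, north 65 cos 204° = -59.38
Summing: -69.50 mi east, -8.06 mi north → (-69.50, -8.06).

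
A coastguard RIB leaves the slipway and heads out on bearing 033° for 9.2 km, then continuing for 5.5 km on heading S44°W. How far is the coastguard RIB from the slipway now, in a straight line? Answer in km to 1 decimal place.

Leg 1 (033°, 9.2 km): east 9.2 sin 33° = 5.01, north 9.2 cos 33° = 7.72
Leg 2 (S44°W, 5.5 km): east 5.5 sin 224° = -3.82, north 5.5 cos 224° = -3.96
Net: 1.19 east, 3.76 north. Distance = √((1.19)² + (3.76)²) = 3.943 km.

3.9 km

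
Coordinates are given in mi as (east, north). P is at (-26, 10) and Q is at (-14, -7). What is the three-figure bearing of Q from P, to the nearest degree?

Δeast = -14 − -26 = 12.00; Δnorth = -7 − 10 = -17.00.
Bearing = atan2(Δeast, Δnorth) mod 360° = 144.78° ≈ 145°.

145°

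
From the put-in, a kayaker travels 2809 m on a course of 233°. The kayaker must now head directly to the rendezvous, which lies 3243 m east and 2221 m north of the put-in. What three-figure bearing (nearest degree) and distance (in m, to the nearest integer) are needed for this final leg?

Leg 1 (233°, 2809 m): east 2809 sin 233° = -2243.37, north 2809 cos 233° = -1690.50
Current position: (-2243.37, -1690.50). Target: (3243, 2221). Remaining: Δeast = 5486.37, Δnorth = 3911.50.
Bearing = atan2(5486.37, 3911.50) mod 360° = 54.51°; distance = √((5486.37)² + (3911.50)²) = 6737.955 m.

055°, 6738 m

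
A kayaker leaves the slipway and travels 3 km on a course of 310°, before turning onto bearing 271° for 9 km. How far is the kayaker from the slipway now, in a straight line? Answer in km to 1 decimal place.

Leg 1 (310°, 3 km): east 3 sin 310° = -2.30, north 3 cos 310° = 1.93
Leg 2 (271°, 9 km): east 9 sin 271° = -9.00, north 9 cos 271° = 0.16
Net: -11.30 east, 2.09 north. Distance = √((-11.30)² + (2.09)²) = 11.488 km.

11.5 km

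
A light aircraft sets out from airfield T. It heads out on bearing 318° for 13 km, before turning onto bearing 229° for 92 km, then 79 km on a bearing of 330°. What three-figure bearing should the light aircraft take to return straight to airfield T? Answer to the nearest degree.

099°

Leg 1 (318°, 13 km): east 13 sin 318° = -8.70, north 13 cos 318° = 9.66
Leg 2 (229°, 92 km): east 92 sin 229° = -69.43, north 92 cos 229° = -60.36
Leg 3 (330°, 79 km): east 79 sin 330° = -39.50, north 79 cos 330° = 68.42
Net displacement: -117.63 east, 17.72 north. Direction back to start is (117.63, -17.72): bearing = atan2(117.63, -17.72) mod 360° = 98.57° ≈ 099°.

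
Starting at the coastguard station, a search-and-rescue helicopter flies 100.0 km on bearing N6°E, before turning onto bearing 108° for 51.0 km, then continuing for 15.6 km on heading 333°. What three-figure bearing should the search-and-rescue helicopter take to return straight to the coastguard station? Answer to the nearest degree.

Leg 1 (N6°E, 100.0 km): east 100.0 sin 6° = 10.45, north 100.0 cos 6° = 99.45
Leg 2 (108°, 51.0 km): east 51.0 sin 108° = 48.50, north 51.0 cos 108° = -15.76
Leg 3 (333°, 15.6 km): east 15.6 sin 333° = -7.08, north 15.6 cos 333° = 13.90
Net displacement: 51.87 east, 97.59 north. Direction back to start is (-51.87, -97.59): bearing = atan2(-51.87, -97.59) mod 360° = 207.99° ≈ 208°.

208°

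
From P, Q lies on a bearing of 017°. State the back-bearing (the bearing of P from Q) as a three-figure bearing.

197°

Back-bearing = 017° + 180° = 197°.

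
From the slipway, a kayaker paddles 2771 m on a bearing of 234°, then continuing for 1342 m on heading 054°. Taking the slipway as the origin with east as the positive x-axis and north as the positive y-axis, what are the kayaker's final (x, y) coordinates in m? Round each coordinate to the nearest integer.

Leg 1 (234°, 2771 m): east 2771 sin 234° = -2241.79, north 2771 cos 234° = -1628.75
Leg 2 (054°, 1342 m): east 1342 sin 54° = 1085.70, north 1342 cos 54° = 788.81
Summing: -1156.09 m east, -839.95 m north → (-1156, -840).

(-1156, -840)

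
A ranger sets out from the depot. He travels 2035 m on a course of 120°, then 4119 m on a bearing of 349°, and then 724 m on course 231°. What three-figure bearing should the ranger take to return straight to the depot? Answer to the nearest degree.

189°

Leg 1 (120°, 2035 m): east 2035 sin 120° = 1762.36, north 2035 cos 120° = -1017.50
Leg 2 (349°, 4119 m): east 4119 sin 349° = -785.94, north 4119 cos 349° = 4043.32
Leg 3 (231°, 724 m): east 724 sin 231° = -562.65, north 724 cos 231° = -455.63
Net displacement: 413.77 east, 2570.19 north. Direction back to start is (-413.77, -2570.19): bearing = atan2(-413.77, -2570.19) mod 360° = 189.15° ≈ 189°.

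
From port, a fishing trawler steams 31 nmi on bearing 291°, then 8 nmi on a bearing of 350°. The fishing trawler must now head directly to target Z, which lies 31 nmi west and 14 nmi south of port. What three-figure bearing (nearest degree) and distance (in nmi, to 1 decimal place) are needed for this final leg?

181°, 33.0 nmi

Leg 1 (291°, 31 nmi): east 31 sin 291° = -28.94, north 31 cos 291° = 11.11
Leg 2 (350°, 8 nmi): east 8 sin 350° = -1.39, north 8 cos 350° = 7.88
Current position: (-30.33, 18.99). Target: (-31, -14). Remaining: Δeast = -0.67, Δnorth = -32.99.
Bearing = atan2(-0.67, -32.99) mod 360° = 181.16°; distance = √((-0.67)² + (-32.99)²) = 32.995 nmi.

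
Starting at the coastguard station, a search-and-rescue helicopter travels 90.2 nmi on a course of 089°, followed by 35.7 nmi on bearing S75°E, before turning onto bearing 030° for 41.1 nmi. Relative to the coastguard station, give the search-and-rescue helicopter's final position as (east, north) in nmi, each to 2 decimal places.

Leg 1 (089°, 90.2 nmi): east 90.2 sin 89° = 90.19, north 90.2 cos 89° = 1.57
Leg 2 (S75°E, 35.7 nmi): east 35.7 sin 105° = 34.48, north 35.7 cos 105° = -9.24
Leg 3 (030°, 41.1 nmi): east 41.1 sin 30° = 20.55, north 41.1 cos 30° = 35.59
Summing: 145.22 nmi east, 27.93 nmi north → (145.22, 27.93).

(145.22, 27.93)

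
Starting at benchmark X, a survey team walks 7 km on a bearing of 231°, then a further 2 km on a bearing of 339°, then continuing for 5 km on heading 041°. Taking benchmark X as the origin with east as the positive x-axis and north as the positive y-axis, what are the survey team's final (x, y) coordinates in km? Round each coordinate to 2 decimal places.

(-2.88, 1.24)

Leg 1 (231°, 7 km): east 7 sin 231° = -5.44, north 7 cos 231° = -4.41
Leg 2 (339°, 2 km): east 2 sin 339° = -0.72, north 2 cos 339° = 1.87
Leg 3 (041°, 5 km): east 5 sin 41° = 3.28, north 5 cos 41° = 3.77
Summing: -2.88 km east, 1.24 km north → (-2.88, 1.24).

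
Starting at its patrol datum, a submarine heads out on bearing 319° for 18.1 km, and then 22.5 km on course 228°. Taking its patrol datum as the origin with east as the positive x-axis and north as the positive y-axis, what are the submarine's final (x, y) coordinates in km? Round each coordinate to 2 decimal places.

Leg 1 (319°, 18.1 km): east 18.1 sin 319° = -11.87, north 18.1 cos 319° = 13.66
Leg 2 (228°, 22.5 km): east 22.5 sin 228° = -16.72, north 22.5 cos 228° = -15.06
Summing: -28.60 km east, -1.40 km north → (-28.60, -1.40).

(-28.60, -1.40)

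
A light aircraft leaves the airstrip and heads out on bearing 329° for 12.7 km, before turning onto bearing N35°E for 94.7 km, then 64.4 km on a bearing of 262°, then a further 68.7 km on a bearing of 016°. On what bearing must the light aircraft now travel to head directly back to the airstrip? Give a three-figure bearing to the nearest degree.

Leg 1 (329°, 12.7 km): east 12.7 sin 329° = -6.54, north 12.7 cos 329° = 10.89
Leg 2 (N35°E, 94.7 km): east 94.7 sin 35° = 54.32, north 94.7 cos 35° = 77.57
Leg 3 (262°, 64.4 km): east 64.4 sin 262° = -63.77, north 64.4 cos 262° = -8.96
Leg 4 (016°, 68.7 km): east 68.7 sin 16° = 18.94, north 68.7 cos 16° = 66.04
Net displacement: 2.94 east, 145.54 north. Direction back to start is (-2.94, -145.54): bearing = atan2(-2.94, -145.54) mod 360° = 181.16° ≈ 181°.

181°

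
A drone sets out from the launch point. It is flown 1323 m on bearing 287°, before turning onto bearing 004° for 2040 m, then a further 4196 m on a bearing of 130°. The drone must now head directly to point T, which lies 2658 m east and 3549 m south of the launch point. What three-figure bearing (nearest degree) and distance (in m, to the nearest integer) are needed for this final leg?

170°, 3322 m

Leg 1 (287°, 1323 m): east 1323 sin 287° = -1265.19, north 1323 cos 287° = 386.81
Leg 2 (004°, 2040 m): east 2040 sin 4° = 142.30, north 2040 cos 4° = 2035.03
Leg 3 (130°, 4196 m): east 4196 sin 130° = 3214.32, north 4196 cos 130° = -2697.14
Current position: (2091.43, -275.30). Target: (2658, -3549). Remaining: Δeast = 566.57, Δnorth = -3273.70.
Bearing = atan2(566.57, -3273.70) mod 360° = 170.18°; distance = √((566.57)² + (-3273.70)²) = 3322.366 m.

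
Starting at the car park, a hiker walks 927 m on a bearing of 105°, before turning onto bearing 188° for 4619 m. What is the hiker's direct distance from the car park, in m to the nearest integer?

Leg 1 (105°, 927 m): east 927 sin 105° = 895.41, north 927 cos 105° = -239.93
Leg 2 (188°, 4619 m): east 4619 sin 188° = -642.84, north 4619 cos 188° = -4574.05
Net: 252.57 east, -4813.97 north. Distance = √((252.57)² + (-4813.97)²) = 4820.595 m.

4821 m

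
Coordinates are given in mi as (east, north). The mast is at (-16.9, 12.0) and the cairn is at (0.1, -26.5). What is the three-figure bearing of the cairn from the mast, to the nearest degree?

156°

Δeast = 0.1 − -16.9 = 17.00; Δnorth = -26.5 − 12.0 = -38.50.
Bearing = atan2(Δeast, Δnorth) mod 360° = 156.18° ≈ 156°.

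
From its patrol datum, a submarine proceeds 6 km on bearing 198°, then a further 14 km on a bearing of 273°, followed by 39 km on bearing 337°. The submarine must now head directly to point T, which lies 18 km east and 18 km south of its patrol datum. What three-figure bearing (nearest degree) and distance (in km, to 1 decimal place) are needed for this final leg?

Leg 1 (198°, 6 km): east 6 sin 198° = -1.85, north 6 cos 198° = -5.71
Leg 2 (273°, 14 km): east 14 sin 273° = -13.98, north 14 cos 273° = 0.73
Leg 3 (337°, 39 km): east 39 sin 337° = -15.24, north 39 cos 337° = 35.90
Current position: (-31.07, 30.93). Target: (18, -18). Remaining: Δeast = 49.07, Δnorth = -48.93.
Bearing = atan2(49.07, -48.93) mod 360° = 134.91°; distance = √((49.07)² + (-48.93)²) = 69.296 km.

135°, 69.3 km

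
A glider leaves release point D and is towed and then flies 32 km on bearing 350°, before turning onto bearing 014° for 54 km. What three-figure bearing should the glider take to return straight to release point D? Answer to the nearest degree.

Leg 1 (350°, 32 km): east 32 sin 350° = -5.56, north 32 cos 350° = 31.51
Leg 2 (014°, 54 km): east 54 sin 14° = 13.06, north 54 cos 14° = 52.40
Net displacement: 7.51 east, 83.91 north. Direction back to start is (-7.51, -83.91): bearing = atan2(-7.51, -83.91) mod 360° = 185.11° ≈ 185°.

185°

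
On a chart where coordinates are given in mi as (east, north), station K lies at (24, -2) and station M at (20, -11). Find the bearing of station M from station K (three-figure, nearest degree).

Δeast = 20 − 24 = -4.00; Δnorth = -11 − -2 = -9.00.
Bearing = atan2(Δeast, Δnorth) mod 360° = 203.96° ≈ 204°.

204°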